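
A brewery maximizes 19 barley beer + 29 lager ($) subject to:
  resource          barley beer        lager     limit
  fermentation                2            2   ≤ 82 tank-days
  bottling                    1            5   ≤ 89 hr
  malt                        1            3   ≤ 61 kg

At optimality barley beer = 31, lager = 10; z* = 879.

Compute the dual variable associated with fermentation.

Binding: fermentation and malt. Non-binding: bottling (8 unused).
Slack constraints have shadow price 0 (complementary slackness).
The binding rows give the dual system: 2·y_fermentation + 1·y_malt = 19 and 2·y_fermentation + 3·y_malt = 29.
→ y_fermentation = 7 and y_malt = 5.
Shadow price of fermentation = 7.

7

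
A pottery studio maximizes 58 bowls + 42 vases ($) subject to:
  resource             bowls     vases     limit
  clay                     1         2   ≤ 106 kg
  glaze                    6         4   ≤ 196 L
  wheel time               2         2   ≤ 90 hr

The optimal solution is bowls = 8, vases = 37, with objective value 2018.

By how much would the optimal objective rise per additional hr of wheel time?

5

At the optimum: clay uses 82 of 106 (slack = 24); glaze uses 196 of 196 (binding); wheel time uses 90 of 90 (binding).
By complementary slackness, y = 0 for the non-binding constraint.
From A_Bᵀ y = c: 6·y_glaze + 2·y_wheel time = 58; 4·y_glaze + 2·y_wheel time = 42.
→ y_glaze = 8 and y_wheel time = 5.
Shadow price of wheel time = 5.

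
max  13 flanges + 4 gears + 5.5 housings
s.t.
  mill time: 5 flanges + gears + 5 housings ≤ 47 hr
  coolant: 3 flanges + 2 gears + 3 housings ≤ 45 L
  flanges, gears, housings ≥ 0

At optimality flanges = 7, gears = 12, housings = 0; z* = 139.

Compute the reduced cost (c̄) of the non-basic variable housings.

-7.5

Both mill time and coolant are binding at x*.
The binding rows give the dual system: 5·y_mill time + 3·y_coolant = 13 and 1·y_mill time + 2·y_coolant = 4.
Solving: y_mill time = 2, y_coolant = 1.
Reduced cost of housings: c₃ − yᵀa₃ = 5.5 − (2·5 + 1·3) = 5.5 − 13 = -7.5.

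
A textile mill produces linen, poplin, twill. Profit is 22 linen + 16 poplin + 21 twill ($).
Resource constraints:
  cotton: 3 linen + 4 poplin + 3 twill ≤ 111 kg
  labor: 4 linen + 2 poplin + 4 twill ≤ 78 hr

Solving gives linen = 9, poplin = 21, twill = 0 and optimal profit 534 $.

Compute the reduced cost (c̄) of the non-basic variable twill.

-1

Both cotton and labor are binding at x*.
The binding rows give the dual system: 3·y_cotton + 4·y_labor = 22 and 4·y_cotton + 2·y_labor = 16.
This yields shadow prices y_cotton = 2, y_labor = 4.
Reduced cost of twill: c₃ − yᵀa₃ = 21 − (2·3 + 4·4) = 21 − 22 = -1.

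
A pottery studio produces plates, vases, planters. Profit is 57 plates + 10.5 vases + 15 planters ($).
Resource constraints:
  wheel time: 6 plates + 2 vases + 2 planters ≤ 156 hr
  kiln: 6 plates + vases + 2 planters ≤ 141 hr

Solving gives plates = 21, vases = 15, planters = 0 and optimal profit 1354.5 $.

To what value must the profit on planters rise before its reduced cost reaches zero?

19

At the optimum: wheel time uses 156 of 156 (binding); kiln uses 141 of 141 (binding).
The binding rows give the dual system: 6·y_wheel time + 6·y_kiln = 57 and 2·y_wheel time + 1·y_kiln = 10.5.
Solving: y_wheel time = 1, y_kiln = 8.5.
planters enters the basis when its profit ≥ yᵀa₃ = 1·2 + 8.5·2 = 19.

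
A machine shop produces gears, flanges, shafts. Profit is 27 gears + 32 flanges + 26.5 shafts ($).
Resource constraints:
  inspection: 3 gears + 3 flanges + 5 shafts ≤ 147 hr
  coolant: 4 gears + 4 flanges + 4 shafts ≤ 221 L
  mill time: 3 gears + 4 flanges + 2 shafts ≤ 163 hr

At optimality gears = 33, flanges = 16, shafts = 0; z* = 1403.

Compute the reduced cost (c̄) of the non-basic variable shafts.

Check each constraint at x*: inspection 147/147 (tight); coolant 196/221 (slack 25); mill time 163/163 (tight).
Slack constraints have shadow price 0 (complementary slackness).
Dual feasibility on the basic columns requires 3·y_inspection + 3·y_mill time = 27, 3·y_inspection + 4·y_mill time = 32.
→ y_inspection = 4 and y_mill time = 5.
Reduced cost of shafts: c₃ − yᵀa₃ = 26.5 − (4·5 + 5·2) = 26.5 − 30 = -3.5.

-3.5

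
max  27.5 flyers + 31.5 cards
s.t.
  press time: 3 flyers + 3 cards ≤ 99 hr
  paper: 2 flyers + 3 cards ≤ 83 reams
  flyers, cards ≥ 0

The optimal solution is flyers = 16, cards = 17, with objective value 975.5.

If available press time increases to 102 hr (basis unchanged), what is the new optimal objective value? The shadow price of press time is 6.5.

Δb = 3, so new z* = 975.5 + (6.5)·(3) = 975.5 + 19.5 = 995.

995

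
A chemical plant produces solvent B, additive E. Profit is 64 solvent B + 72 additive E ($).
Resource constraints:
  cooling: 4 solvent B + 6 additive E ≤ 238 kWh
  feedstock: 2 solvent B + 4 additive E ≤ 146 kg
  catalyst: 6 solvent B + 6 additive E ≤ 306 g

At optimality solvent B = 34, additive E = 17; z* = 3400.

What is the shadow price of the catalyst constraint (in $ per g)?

8

Binding: cooling and catalyst. Non-binding: feedstock (10 unused).
Since feedstock is not tight, its dual is 0.
The binding rows give the dual system: 4·y_cooling + 6·y_catalyst = 64 and 6·y_cooling + 6·y_catalyst = 72.
→ y_cooling = 4 and y_catalyst = 8.
Shadow price of catalyst = 8.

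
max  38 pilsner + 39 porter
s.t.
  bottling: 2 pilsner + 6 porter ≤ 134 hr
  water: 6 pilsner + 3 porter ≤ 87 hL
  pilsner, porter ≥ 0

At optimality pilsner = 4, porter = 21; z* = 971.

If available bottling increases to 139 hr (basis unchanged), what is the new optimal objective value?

991

At the optimum: bottling uses 134 of 134 (binding); water uses 87 of 87 (binding).
From A_Bᵀ y = c: 2·y_bottling + 6·y_water = 38; 6·y_bottling + 3·y_water = 39.
This yields shadow prices y_bottling = 4, y_water = 5.
Δz = y_bottling·Δb = 4 × (5) = 20, so new z* = 971 + 20 = 991.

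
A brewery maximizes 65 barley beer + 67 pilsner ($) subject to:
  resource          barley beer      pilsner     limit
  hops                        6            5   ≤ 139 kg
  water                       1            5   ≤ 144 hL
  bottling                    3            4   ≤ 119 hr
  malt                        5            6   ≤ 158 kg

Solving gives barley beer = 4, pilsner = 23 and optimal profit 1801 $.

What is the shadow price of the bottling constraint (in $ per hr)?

Check each constraint at x*: hops 139/139 (tight); water 119/144 (slack 25); bottling 104/119 (slack 15); malt 158/158 (tight).
Slack constraints have shadow price 0 (complementary slackness).
From A_Bᵀ y = c: 6·y_hops + 5·y_malt = 65; 5·y_hops + 6·y_malt = 67.
→ y_hops = 5 and y_malt = 7.
Shadow price of bottling = 0.

0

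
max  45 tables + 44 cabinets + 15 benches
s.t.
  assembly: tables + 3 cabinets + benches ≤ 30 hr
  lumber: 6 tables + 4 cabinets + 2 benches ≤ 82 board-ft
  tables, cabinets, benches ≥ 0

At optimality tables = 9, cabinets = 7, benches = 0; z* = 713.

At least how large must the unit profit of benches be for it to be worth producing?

Check each constraint at x*: assembly 30/30 (tight); lumber 82/82 (tight).
The binding rows give the dual system: 1·y_assembly + 6·y_lumber = 45 and 3·y_assembly + 4·y_lumber = 44.
Solving: y_assembly = 6, y_lumber = 6.5.
benches enters the basis when its profit ≥ yᵀa₃ = 6·1 + 6.5·2 = 19.

19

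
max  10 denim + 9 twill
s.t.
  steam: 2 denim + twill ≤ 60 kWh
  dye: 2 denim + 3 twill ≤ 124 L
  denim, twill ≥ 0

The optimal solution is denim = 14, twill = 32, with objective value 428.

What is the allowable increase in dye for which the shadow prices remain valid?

56

Binding constraints: steam, dye. The basis is B = [[2,1],[2,3]] with det 4.
Per unit increase in dye, x* moves by d = (-0.25, 0.5).
The basis stays optimal until denim reaches 0; allowable increase = 56 L.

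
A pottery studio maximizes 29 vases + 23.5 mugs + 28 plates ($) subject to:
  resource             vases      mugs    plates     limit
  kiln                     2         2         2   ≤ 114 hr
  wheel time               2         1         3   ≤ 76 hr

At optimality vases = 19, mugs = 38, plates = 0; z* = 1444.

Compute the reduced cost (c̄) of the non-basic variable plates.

-6.5

At the optimum: kiln uses 114 of 114 (binding); wheel time uses 76 of 76 (binding).
Dual feasibility on the basic columns requires 2·y_kiln + 2·y_wheel time = 29, 2·y_kiln + 1·y_wheel time = 23.5.
Solving: y_kiln = 9, y_wheel time = 5.5.
Reduced cost of plates: c₃ − yᵀa₃ = 28 − (9·2 + 5.5·3) = 28 − 34.5 = -6.5.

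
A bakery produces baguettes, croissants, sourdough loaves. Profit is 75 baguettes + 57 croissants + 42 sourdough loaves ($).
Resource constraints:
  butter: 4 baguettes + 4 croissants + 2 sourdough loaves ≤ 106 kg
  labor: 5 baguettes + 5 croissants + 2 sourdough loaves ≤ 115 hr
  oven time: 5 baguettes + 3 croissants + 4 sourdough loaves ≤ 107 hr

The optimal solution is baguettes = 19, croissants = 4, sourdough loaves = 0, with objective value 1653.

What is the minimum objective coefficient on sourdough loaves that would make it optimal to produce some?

48

Check each constraint at x*: butter 92/106 (slack 14); labor 115/115 (tight); oven time 107/107 (tight).
Slack constraints have shadow price 0 (complementary slackness).
The binding rows give the dual system: 5·y_labor + 5·y_oven time = 75 and 5·y_labor + 3·y_oven time = 57.
→ y_labor = 6 and y_oven time = 9.
sourdough loaves enters the basis when its profit ≥ yᵀa₃ = 6·2 + 9·4 = 48.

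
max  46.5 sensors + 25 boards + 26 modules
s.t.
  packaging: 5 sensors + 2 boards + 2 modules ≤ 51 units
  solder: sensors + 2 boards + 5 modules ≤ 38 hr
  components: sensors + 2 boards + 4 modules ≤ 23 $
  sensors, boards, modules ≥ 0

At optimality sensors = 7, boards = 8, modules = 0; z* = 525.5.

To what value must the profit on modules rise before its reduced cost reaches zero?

Binding: packaging and components. Non-binding: solder (15 unused).
Slack constraints have shadow price 0 (complementary slackness).
From A_Bᵀ y = c: 5·y_packaging + 1·y_components = 46.5; 2·y_packaging + 2·y_components = 25.
Solving: y_packaging = 8.5, y_components = 4.
modules enters the basis when its profit ≥ yᵀa₃ = 8.5·2 + 4·4 = 33.

33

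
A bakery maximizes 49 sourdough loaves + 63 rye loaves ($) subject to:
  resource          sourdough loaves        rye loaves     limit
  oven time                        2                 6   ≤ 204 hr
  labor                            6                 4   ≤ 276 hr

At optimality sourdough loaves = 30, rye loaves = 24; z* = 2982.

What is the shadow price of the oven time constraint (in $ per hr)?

6.5

At the optimum: oven time uses 204 of 204 (binding); labor uses 276 of 276 (binding).
Dual feasibility on the basic columns requires 2·y_oven time + 6·y_labor = 49, 6·y_oven time + 4·y_labor = 63.
→ y_oven time = 6.5 and y_labor = 6.
Shadow price of oven time = 6.5.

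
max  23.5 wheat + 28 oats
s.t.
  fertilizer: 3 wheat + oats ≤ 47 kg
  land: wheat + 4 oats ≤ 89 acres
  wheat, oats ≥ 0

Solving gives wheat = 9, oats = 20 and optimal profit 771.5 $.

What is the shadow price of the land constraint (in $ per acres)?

5.5

At the optimum: fertilizer uses 47 of 47 (binding); land uses 89 of 89 (binding).
Dual feasibility on the basic columns requires 3·y_fertilizer + 1·y_land = 23.5, 1·y_fertilizer + 4·y_land = 28.
This yields shadow prices y_fertilizer = 6, y_land = 5.5.
Shadow price of land = 5.5.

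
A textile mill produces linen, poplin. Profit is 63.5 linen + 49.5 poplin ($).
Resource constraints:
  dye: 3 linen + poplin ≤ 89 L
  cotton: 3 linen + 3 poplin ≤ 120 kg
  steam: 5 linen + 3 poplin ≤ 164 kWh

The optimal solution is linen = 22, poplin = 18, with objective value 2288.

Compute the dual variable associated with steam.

7

At the optimum: dye uses 84 of 89 (slack = 5); cotton uses 120 of 120 (binding); steam uses 164 of 164 (binding).
Slack constraints have shadow price 0 (complementary slackness).
From A_Bᵀ y = c: 3·y_cotton + 5·y_steam = 63.5; 3·y_cotton + 3·y_steam = 49.5.
Solving: y_cotton = 9.5, y_steam = 7.
Shadow price of steam = 7.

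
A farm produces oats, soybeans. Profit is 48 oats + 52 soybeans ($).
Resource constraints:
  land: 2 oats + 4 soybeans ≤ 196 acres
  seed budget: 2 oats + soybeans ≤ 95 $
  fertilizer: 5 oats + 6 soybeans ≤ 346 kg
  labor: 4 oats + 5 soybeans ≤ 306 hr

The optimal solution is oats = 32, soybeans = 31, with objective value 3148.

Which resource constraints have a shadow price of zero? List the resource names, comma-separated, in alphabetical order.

land: 188/196 (slack 8)
seed budget: 95/95 (binding)
fertilizer: 346/346 (binding)
labor: 283/306 (slack 23)
By complementary slackness, a constraint with positive slack has shadow price 0 → labor, land.

labor, land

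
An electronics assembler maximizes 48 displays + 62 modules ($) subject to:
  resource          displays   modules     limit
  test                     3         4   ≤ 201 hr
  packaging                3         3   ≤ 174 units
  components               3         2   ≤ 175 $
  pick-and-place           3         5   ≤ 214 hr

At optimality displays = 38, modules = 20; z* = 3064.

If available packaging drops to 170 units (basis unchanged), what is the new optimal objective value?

Binding: packaging and pick-and-place. Non-binding: test (7 unused), components (21 unused).
Slack constraints have shadow price 0 (complementary slackness).
Dual feasibility on the basic columns requires 3·y_packaging + 3·y_pick-and-place = 48, 3·y_packaging + 5·y_pick-and-place = 62.
Solving: y_packaging = 9, y_pick-and-place = 7.
Δz = y_packaging·Δb = 9 × (-4) = -36, so new z* = 3064 − 36 = 3028.

3028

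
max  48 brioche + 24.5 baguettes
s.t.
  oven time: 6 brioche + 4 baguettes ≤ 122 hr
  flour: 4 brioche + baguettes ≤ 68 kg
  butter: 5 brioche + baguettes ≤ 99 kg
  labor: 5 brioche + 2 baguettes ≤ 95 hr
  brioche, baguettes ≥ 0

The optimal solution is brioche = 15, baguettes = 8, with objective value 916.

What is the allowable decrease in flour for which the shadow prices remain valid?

Binding constraints: oven time, flour. The basis is B = [[6,4],[4,1]] with det -10.
Per unit decrease in flour, x* moves by d = (-0.4, 0.6).
The basis stays optimal until brioche reaches 0; allowable decrease = 37.5 kg.

37.5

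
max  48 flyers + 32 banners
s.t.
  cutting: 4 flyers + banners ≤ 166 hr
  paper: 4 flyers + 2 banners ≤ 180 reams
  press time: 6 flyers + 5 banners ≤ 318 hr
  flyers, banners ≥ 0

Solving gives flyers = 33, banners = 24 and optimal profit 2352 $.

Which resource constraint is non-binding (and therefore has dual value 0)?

cutting

cutting: 156/166 (slack 10)
paper: 180/180 (binding)
press time: 318/318 (binding)
By complementary slackness, a constraint with positive slack has shadow price 0 → cutting.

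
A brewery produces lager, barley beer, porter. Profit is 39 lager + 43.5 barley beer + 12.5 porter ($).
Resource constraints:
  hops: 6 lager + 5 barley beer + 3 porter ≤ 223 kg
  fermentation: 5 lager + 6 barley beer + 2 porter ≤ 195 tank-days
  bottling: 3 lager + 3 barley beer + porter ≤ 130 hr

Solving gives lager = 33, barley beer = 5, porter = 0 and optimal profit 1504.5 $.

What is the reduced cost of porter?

-4

Check each constraint at x*: hops 223/223 (tight); fermentation 195/195 (tight); bottling 114/130 (slack 16).
By complementary slackness, y = 0 for the non-binding constraint.
Dual feasibility on the basic columns requires 6·y_hops + 5·y_fermentation = 39, 5·y_hops + 6·y_fermentation = 43.5.
Solving: y_hops = 1.5, y_fermentation = 6.
Reduced cost of porter: c₃ − yᵀa₃ = 12.5 − (1.5·3 + 6·2) = 12.5 − 16.5 = -4.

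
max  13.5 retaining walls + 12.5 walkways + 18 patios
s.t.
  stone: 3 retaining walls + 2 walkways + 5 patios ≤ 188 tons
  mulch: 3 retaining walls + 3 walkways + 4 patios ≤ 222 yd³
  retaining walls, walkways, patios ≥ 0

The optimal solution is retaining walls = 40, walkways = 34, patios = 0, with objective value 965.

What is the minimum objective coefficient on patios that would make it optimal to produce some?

Check each constraint at x*: stone 188/188 (tight); mulch 222/222 (tight).
The binding rows give the dual system: 3·y_stone + 3·y_mulch = 13.5 and 2·y_stone + 3·y_mulch = 12.5.
This yields shadow prices y_stone = 1, y_mulch = 3.5.
patios enters the basis when its profit ≥ yᵀa₃ = 1·5 + 3.5·4 = 19.

19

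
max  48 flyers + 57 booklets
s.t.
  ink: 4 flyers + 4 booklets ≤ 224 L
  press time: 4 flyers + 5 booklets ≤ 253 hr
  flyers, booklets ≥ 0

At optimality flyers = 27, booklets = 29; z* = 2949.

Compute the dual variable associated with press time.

9

Check each constraint at x*: ink 224/224 (tight); press time 253/253 (tight).
Dual feasibility on the basic columns requires 4·y_ink + 4·y_press time = 48, 4·y_ink + 5·y_press time = 57.
Solving: y_ink = 3, y_press time = 9.
Shadow price of press time = 9.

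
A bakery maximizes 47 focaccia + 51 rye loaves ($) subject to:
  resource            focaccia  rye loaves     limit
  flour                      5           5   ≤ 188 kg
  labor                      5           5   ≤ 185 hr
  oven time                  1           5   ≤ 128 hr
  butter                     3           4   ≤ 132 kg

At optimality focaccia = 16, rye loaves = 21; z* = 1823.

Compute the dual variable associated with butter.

4

At the optimum: flour uses 185 of 188 (slack = 3); labor uses 185 of 185 (binding); oven time uses 121 of 128 (slack = 7); butter uses 132 of 132 (binding).
Slack constraints have shadow price 0 (complementary slackness).
The binding rows give the dual system: 5·y_labor + 3·y_butter = 47 and 5·y_labor + 4·y_butter = 51.
Solving: y_labor = 7, y_butter = 4.
Shadow price of butter = 4.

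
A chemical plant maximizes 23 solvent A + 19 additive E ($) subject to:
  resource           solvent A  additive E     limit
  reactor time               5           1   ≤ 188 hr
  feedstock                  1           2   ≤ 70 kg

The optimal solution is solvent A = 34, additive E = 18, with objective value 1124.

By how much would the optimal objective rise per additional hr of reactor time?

3

Check each constraint at x*: reactor time 188/188 (tight); feedstock 70/70 (tight).
Dual feasibility on the basic columns requires 5·y_reactor time + 1·y_feedstock = 23, 1·y_reactor time + 2·y_feedstock = 19.
This yields shadow prices y_reactor time = 3, y_feedstock = 8.
Shadow price of reactor time = 3.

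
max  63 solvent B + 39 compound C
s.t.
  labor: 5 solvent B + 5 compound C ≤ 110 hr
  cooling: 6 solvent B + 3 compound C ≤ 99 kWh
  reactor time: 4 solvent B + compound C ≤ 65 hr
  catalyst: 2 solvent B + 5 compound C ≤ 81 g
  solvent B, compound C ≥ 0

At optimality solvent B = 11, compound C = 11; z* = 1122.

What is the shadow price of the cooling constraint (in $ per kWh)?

8

Check each constraint at x*: labor 110/110 (tight); cooling 99/99 (tight); reactor time 55/65 (slack 10); catalyst 77/81 (slack 4).
Slack constraints have shadow price 0 (complementary slackness).
Dual feasibility on the basic columns requires 5·y_labor + 6·y_cooling = 63, 5·y_labor + 3·y_cooling = 39.
→ y_labor = 3 and y_cooling = 8.
Shadow price of cooling = 8.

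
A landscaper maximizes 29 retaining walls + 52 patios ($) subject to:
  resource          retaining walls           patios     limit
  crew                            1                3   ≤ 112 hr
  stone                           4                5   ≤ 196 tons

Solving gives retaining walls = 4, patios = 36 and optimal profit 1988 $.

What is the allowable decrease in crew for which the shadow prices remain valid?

Binding constraints: crew, stone. The basis is B = [[1,3],[4,5]] with det -7.
Per unit decrease in crew, x* moves by d = (0.7143, -0.5714).
The basis stays optimal until patios reaches 0; allowable decrease = 63 hr.

63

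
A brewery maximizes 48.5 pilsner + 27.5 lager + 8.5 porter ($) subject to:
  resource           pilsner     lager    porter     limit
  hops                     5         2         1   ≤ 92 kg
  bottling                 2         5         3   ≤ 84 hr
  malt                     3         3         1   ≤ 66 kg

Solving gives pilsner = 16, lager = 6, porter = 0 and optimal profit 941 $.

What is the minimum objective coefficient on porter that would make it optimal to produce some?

Check each constraint at x*: hops 92/92 (tight); bottling 62/84 (slack 22); malt 66/66 (tight).
Since bottling is not tight, its dual is 0.
From A_Bᵀ y = c: 5·y_hops + 3·y_malt = 48.5; 2·y_hops + 3·y_malt = 27.5.
This yields shadow prices y_hops = 7, y_malt = 4.5.
porter enters the basis when its profit ≥ yᵀa₃ = 7·1 + 4.5·1 = 11.5.

11.5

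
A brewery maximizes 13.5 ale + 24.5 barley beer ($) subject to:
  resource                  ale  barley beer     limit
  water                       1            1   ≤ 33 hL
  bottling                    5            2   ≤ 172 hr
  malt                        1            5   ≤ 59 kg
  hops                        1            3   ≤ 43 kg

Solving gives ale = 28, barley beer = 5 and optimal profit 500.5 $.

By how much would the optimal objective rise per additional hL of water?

Check each constraint at x*: water 33/33 (tight); bottling 150/172 (slack 22); malt 53/59 (slack 6); hops 43/43 (tight).
Slack constraints have shadow price 0 (complementary slackness).
Dual feasibility on the basic columns requires 1·y_water + 1·y_hops = 13.5, 1·y_water + 3·y_hops = 24.5.
This yields shadow prices y_water = 8, y_hops = 5.5.
Shadow price of water = 8.

8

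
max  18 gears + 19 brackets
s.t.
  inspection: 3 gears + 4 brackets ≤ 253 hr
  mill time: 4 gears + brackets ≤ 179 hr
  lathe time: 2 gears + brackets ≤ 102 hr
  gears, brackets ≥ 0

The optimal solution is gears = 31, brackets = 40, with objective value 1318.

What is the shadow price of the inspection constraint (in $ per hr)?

4

At the optimum: inspection uses 253 of 253 (binding); mill time uses 164 of 179 (slack = 15); lathe time uses 102 of 102 (binding).
Slack constraints have shadow price 0 (complementary slackness).
From A_Bᵀ y = c: 3·y_inspection + 2·y_lathe time = 18; 4·y_inspection + 1·y_lathe time = 19.
This yields shadow prices y_inspection = 4, y_lathe time = 3.
Shadow price of inspection = 4.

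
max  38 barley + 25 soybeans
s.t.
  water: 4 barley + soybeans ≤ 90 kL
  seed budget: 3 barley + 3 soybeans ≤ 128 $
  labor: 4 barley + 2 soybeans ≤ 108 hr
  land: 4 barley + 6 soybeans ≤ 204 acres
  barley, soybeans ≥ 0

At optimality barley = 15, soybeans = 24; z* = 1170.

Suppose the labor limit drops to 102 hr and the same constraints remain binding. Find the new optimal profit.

1122

Binding: labor and land. Non-binding: water (6 unused), seed budget (11 unused).
Slack constraints have shadow price 0 (complementary slackness).
Dual feasibility on the basic columns requires 4·y_labor + 4·y_land = 38, 2·y_labor + 6·y_land = 25.
→ y_labor = 8 and y_land = 1.5.
Δz = y_labor·Δb = 8 × (-6) = -48, so new z* = 1170 − 48 = 1122.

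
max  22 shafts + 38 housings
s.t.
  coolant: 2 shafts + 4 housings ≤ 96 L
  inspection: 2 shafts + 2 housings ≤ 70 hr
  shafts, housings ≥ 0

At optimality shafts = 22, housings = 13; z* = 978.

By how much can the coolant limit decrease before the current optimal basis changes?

Binding constraints: coolant, inspection. The basis is B = [[2,4],[2,2]] with det -4.
Per unit decrease in coolant, x* moves by d = (0.5, -0.5).
The basis stays optimal until housings reaches 0; allowable decrease = 26 L.

26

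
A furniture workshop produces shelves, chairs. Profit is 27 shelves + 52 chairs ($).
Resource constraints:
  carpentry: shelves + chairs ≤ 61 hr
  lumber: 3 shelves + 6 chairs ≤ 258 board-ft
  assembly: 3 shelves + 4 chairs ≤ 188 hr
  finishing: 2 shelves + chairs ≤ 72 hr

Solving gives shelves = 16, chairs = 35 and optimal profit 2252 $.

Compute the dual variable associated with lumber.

Check each constraint at x*: carpentry 51/61 (slack 10); lumber 258/258 (tight); assembly 188/188 (tight); finishing 67/72 (slack 5).
By complementary slackness, y = 0 for the non-binding constraints.
The binding rows give the dual system: 3·y_lumber + 3·y_assembly = 27 and 6·y_lumber + 4·y_assembly = 52.
Solving: y_lumber = 8, y_assembly = 1.
Shadow price of lumber = 8.

8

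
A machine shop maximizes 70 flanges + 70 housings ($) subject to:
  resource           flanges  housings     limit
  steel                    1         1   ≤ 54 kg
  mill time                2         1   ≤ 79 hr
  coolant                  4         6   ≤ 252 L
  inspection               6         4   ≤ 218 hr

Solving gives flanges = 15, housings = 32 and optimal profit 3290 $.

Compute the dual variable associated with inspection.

7

At the optimum: steel uses 47 of 54 (slack = 7); mill time uses 62 of 79 (slack = 17); coolant uses 252 of 252 (binding); inspection uses 218 of 218 (binding).
Slack constraints have shadow price 0 (complementary slackness).
From A_Bᵀ y = c: 4·y_coolant + 6·y_inspection = 70; 6·y_coolant + 4·y_inspection = 70.
This yields shadow prices y_coolant = 7, y_inspection = 7.
Shadow price of inspection = 7.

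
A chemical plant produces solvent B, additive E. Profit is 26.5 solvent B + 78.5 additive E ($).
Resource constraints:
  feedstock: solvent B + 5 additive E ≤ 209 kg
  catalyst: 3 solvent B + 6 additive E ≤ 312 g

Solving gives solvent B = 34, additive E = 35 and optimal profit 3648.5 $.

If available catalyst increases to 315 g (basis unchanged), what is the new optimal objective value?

Check each constraint at x*: feedstock 209/209 (tight); catalyst 312/312 (tight).
The binding rows give the dual system: 1·y_feedstock + 3·y_catalyst = 26.5 and 5·y_feedstock + 6·y_catalyst = 78.5.
Solving: y_feedstock = 8.5, y_catalyst = 6.
Δz = y_catalyst·Δb = 6 × (3) = 18, so new z* = 3648.5 + 18 = 3666.5.

3666.5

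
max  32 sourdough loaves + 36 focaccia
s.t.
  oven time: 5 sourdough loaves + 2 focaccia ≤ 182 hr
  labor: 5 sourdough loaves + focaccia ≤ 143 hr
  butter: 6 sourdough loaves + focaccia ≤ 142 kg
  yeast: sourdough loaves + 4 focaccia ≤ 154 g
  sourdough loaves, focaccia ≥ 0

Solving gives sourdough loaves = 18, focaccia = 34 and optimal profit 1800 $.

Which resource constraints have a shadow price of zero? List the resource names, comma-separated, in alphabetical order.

oven time: 158/182 (slack 24)
labor: 124/143 (slack 19)
butter: 142/142 (binding)
yeast: 154/154 (binding)
By complementary slackness, a constraint with positive slack has shadow price 0 → labor, oven time.

labor, oven time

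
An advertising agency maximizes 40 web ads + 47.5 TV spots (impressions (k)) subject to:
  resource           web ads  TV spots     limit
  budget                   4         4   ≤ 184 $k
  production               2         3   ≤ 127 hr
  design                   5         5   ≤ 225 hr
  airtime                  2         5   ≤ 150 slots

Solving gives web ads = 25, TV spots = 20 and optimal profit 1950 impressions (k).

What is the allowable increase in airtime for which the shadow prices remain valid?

51

Binding constraints: design, airtime. The basis is B = [[5,5],[2,5]] with det 15.
Per unit increase in airtime, x* moves by d = (-0.3333, 0.3333).
The basis stays optimal until production becomes binding; allowable increase = 51 slots.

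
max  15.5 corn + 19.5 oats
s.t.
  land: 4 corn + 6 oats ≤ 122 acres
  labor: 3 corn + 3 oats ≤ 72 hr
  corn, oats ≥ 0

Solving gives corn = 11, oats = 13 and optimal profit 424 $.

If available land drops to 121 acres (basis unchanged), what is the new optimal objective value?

Check each constraint at x*: land 122/122 (tight); labor 72/72 (tight).
From A_Bᵀ y = c: 4·y_land + 3·y_labor = 15.5; 6·y_land + 3·y_labor = 19.5.
→ y_land = 2 and y_labor = 2.5.
Δz = y_land·Δb = 2 × (-1) = -2, so new z* = 424 − 2 = 422.

422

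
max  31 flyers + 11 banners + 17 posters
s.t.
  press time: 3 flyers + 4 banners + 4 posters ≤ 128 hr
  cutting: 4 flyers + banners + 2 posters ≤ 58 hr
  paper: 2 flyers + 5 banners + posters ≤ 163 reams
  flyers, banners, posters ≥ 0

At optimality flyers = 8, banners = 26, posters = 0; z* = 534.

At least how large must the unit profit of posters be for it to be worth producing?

Binding: press time and cutting. Non-binding: paper (17 unused).
Slack constraints have shadow price 0 (complementary slackness).
From A_Bᵀ y = c: 3·y_press time + 4·y_cutting = 31; 4·y_press time + 1·y_cutting = 11.
Solving: y_press time = 1, y_cutting = 7.
posters enters the basis when its profit ≥ yᵀa₃ = 1·4 + 7·2 = 18.

18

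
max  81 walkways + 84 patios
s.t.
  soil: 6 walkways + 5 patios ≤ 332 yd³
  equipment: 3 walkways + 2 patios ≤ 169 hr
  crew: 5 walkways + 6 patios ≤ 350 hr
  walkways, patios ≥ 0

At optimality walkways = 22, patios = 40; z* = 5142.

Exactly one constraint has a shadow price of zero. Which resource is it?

equipment

soil: 332/332 (binding)
equipment: 146/169 (slack 23)
crew: 350/350 (binding)
By complementary slackness, a constraint with positive slack has shadow price 0 → equipment.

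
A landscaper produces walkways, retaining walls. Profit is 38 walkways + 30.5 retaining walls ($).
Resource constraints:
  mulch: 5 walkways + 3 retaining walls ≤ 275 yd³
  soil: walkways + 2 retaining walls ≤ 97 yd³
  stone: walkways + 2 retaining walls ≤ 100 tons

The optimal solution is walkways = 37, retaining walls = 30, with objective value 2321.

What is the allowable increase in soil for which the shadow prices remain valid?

3

Binding constraints: mulch, soil. The basis is B = [[5,3],[1,2]] with det 7.
Per unit increase in soil, x* moves by d = (-0.4286, 0.7143).
The basis stays optimal until stone becomes binding; allowable increase = 3 yd³.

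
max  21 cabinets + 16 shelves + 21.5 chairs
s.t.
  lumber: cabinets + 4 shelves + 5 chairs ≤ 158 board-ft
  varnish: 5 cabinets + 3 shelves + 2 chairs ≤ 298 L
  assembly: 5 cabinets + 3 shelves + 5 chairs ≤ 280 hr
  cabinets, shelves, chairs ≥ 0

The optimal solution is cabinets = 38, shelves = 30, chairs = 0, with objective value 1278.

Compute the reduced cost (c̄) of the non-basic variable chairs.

-3.5

Check each constraint at x*: lumber 158/158 (tight); varnish 280/298 (slack 18); assembly 280/280 (tight).
By complementary slackness, y = 0 for the non-binding constraint.
From A_Bᵀ y = c: 1·y_lumber + 5·y_assembly = 21; 4·y_lumber + 3·y_assembly = 16.
This yields shadow prices y_lumber = 1, y_assembly = 4.
Reduced cost of chairs: c₃ − yᵀa₃ = 21.5 − (1·5 + 4·5) = 21.5 − 25 = -3.5.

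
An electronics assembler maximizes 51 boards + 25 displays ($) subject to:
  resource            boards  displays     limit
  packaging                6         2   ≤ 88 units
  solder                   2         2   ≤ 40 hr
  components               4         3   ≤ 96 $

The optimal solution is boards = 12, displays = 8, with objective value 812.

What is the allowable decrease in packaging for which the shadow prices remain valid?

Binding constraints: packaging, solder. The basis is B = [[6,2],[2,2]] with det 8.
Per unit decrease in packaging, x* moves by d = (-0.25, 0.25).
The basis stays optimal until boards reaches 0; allowable decrease = 48 units.

48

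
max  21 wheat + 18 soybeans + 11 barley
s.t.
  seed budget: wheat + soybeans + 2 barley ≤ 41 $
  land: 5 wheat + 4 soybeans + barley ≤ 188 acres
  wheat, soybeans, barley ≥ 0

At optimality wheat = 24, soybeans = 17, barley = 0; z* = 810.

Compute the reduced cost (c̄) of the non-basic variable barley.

Both seed budget and land are binding at x*.
The binding rows give the dual system: 1·y_seed budget + 5·y_land = 21 and 1·y_seed budget + 4·y_land = 18.
This yields shadow prices y_seed budget = 6, y_land = 3.
Reduced cost of barley: c₃ − yᵀa₃ = 11 − (6·2 + 3·1) = 11 − 15 = -4.

-4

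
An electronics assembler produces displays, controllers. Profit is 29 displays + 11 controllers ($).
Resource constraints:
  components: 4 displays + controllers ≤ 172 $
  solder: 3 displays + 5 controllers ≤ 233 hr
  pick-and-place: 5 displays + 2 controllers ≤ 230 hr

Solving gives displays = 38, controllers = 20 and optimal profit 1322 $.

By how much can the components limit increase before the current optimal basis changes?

12

Binding constraints: components, pick-and-place. The basis is B = [[4,1],[5,2]] with det 3.
Per unit increase in components, x* moves by d = (0.6667, -1.6667).
The basis stays optimal until controllers reaches 0; allowable increase = 12 $.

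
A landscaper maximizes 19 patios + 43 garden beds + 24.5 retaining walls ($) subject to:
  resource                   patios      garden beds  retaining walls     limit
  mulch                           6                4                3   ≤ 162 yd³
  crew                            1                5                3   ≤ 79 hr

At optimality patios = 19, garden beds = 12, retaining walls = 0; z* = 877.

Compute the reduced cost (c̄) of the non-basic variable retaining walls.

Check each constraint at x*: mulch 162/162 (tight); crew 79/79 (tight).
The binding rows give the dual system: 6·y_mulch + 1·y_crew = 19 and 4·y_mulch + 5·y_crew = 43.
→ y_mulch = 2 and y_crew = 7.
Reduced cost of retaining walls: c₃ − yᵀa₃ = 24.5 − (2·3 + 7·3) = 24.5 − 27 = -2.5.

-2.5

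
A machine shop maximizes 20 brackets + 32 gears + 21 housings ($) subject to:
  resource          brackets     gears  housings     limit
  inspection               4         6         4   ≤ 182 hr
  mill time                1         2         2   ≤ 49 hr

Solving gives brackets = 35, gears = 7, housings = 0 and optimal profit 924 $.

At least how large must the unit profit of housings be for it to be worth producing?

At the optimum: inspection uses 182 of 182 (binding); mill time uses 49 of 49 (binding).
Dual feasibility on the basic columns requires 4·y_inspection + 1·y_mill time = 20, 6·y_inspection + 2·y_mill time = 32.
This yields shadow prices y_inspection = 4, y_mill time = 4.
housings enters the basis when its profit ≥ yᵀa₃ = 4·4 + 4·2 = 24.

24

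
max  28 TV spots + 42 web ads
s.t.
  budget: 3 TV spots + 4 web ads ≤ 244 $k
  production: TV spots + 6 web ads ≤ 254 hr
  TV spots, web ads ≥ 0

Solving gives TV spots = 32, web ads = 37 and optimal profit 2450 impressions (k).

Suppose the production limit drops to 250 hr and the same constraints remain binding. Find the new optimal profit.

Both budget and production are binding at x*.
From A_Bᵀ y = c: 3·y_budget + 1·y_production = 28; 4·y_budget + 6·y_production = 42.
→ y_budget = 9 and y_production = 1.
Δz = y_production·Δb = 1 × (-4) = -4, so new z* = 2450 − 4 = 2446.

2446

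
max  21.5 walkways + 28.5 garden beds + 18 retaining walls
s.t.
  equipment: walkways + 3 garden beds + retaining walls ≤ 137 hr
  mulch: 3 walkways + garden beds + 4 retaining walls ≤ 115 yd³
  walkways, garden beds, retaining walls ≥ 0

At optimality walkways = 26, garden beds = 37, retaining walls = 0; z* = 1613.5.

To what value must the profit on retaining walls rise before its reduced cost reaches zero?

26

At the optimum: equipment uses 137 of 137 (binding); mulch uses 115 of 115 (binding).
From A_Bᵀ y = c: 1·y_equipment + 3·y_mulch = 21.5; 3·y_equipment + 1·y_mulch = 28.5.
This yields shadow prices y_equipment = 8, y_mulch = 4.5.
retaining walls enters the basis when its profit ≥ yᵀa₃ = 8·1 + 4.5·4 = 26.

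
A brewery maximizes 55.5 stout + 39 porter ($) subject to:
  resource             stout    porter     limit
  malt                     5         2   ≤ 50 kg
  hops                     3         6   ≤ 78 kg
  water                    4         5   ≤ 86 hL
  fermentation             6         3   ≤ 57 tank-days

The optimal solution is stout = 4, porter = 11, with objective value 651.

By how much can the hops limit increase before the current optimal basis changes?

Binding constraints: hops, fermentation. The basis is B = [[3,6],[6,3]] with det -27.
Per unit increase in hops, x* moves by d = (-0.1111, 0.2222).
The basis stays optimal until water becomes binding; allowable increase = 22.5 kg.

22.5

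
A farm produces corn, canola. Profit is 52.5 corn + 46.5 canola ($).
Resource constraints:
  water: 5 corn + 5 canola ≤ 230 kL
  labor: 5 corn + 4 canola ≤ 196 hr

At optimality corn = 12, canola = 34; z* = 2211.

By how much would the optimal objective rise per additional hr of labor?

Both water and labor are binding at x*.
Dual feasibility on the basic columns requires 5·y_water + 5·y_labor = 52.5, 5·y_water + 4·y_labor = 46.5.
→ y_water = 4.5 and y_labor = 6.
Shadow price of labor = 6.

6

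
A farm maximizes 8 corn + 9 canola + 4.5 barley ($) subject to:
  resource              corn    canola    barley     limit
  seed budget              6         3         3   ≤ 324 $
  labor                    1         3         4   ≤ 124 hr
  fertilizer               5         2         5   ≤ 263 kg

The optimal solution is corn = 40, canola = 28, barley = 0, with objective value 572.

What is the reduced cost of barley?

-6.5

At the optimum: seed budget uses 324 of 324 (binding); labor uses 124 of 124 (binding); fertilizer uses 256 of 263 (slack = 7).
Slack constraints have shadow price 0 (complementary slackness).
From A_Bᵀ y = c: 6·y_seed budget + 1·y_labor = 8; 3·y_seed budget + 3·y_labor = 9.
This yields shadow prices y_seed budget = 1, y_labor = 2.
Reduced cost of barley: c₃ − yᵀa₃ = 4.5 − (1·3 + 2·4) = 4.5 − 11 = -6.5.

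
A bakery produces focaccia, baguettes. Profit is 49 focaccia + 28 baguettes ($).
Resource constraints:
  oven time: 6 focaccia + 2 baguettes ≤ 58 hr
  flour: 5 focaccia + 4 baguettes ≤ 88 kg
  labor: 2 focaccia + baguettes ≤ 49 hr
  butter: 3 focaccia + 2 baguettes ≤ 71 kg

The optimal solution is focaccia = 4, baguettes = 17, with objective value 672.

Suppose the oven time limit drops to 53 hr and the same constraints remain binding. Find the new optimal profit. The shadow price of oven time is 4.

652

Δb = -5, so new z* = 672 + (4)·(-5) = 672 − 20 = 652.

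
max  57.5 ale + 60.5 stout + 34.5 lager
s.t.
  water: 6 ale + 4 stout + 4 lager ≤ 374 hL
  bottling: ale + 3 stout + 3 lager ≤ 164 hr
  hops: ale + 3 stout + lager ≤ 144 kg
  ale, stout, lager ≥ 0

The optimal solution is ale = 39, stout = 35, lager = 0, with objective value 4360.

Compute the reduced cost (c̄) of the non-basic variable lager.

-7

Binding: water and hops. Non-binding: bottling (20 unused).
By complementary slackness, y = 0 for the non-binding constraint.
Dual feasibility on the basic columns requires 6·y_water + 1·y_hops = 57.5, 4·y_water + 3·y_hops = 60.5.
Solving: y_water = 8, y_hops = 9.5.
Reduced cost of lager: c₃ − yᵀa₃ = 34.5 − (8·4 + 9.5·1) = 34.5 − 41.5 = -7.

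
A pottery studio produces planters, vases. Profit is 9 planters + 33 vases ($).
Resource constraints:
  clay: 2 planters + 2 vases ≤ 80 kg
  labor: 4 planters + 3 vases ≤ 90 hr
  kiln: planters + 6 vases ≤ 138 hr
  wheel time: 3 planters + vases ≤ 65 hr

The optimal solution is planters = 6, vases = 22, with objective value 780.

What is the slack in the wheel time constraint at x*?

wheel time used = 3·6 + 1·22 = 40; slack = 65 − 40 = 25.

25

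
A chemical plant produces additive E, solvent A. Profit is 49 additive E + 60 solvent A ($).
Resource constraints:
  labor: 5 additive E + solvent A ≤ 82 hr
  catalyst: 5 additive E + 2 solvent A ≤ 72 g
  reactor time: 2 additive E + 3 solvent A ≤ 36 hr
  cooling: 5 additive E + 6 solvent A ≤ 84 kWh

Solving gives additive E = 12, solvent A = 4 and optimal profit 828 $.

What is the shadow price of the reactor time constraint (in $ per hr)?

At the optimum: labor uses 64 of 82 (slack = 18); catalyst uses 68 of 72 (slack = 4); reactor time uses 36 of 36 (binding); cooling uses 84 of 84 (binding).
By complementary slackness, y = 0 for the non-binding constraints.
From A_Bᵀ y = c: 2·y_reactor time + 5·y_cooling = 49; 3·y_reactor time + 6·y_cooling = 60.
This yields shadow prices y_reactor time = 2, y_cooling = 9.
Shadow price of reactor time = 2.

2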